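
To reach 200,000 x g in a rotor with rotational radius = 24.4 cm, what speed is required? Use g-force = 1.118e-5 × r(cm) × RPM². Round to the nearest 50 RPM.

27100 RPM

200,000 = 1.118 × 10⁻⁵ × 24.4 × N²
N² = 200,000 / (27.2792 × 10⁻⁵) = 733,159,330
N ≈ √733,159,330 ≈ 27,076.9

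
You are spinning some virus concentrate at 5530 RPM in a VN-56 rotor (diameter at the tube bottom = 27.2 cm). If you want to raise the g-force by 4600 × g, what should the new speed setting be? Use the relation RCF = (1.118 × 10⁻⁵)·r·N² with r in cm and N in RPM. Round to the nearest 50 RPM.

≈ 7800 RPM

r = 27.2 / 2 = 13.6 cm
Current RCF = 1.118 × 10⁻⁵ × 13.6 × (5530)² = 1.118 × 10⁻⁵ × 13.6 × 30,580,900 ≈ 4,649.8 × g
Target RCF = 4,649.8 + 4,600 = 9,249.8 × g
N² = 9,249.8 / (15.2048 × 10⁻⁵) = 60,834,736
N ≈ √60,834,736 ≈ 7,799.7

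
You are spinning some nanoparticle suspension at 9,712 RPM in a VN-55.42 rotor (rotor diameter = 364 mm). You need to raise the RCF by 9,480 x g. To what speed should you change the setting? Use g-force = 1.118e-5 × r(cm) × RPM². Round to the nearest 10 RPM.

11870 RPM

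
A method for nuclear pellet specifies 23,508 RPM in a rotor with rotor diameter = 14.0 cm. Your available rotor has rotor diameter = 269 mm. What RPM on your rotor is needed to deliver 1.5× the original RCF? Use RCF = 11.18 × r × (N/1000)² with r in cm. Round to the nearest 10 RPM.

≈ 20770 RPM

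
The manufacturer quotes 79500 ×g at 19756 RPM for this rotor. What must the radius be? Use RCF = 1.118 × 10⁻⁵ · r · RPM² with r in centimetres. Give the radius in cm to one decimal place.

79500 = 1.118 × 10⁻⁵ × r × (19756)²
r = 79500 / (1.118 × 10⁻⁵ × 390,299,536) = 79500 / 4363.549 ≈ 18.219 cm

≈ 18.2 cm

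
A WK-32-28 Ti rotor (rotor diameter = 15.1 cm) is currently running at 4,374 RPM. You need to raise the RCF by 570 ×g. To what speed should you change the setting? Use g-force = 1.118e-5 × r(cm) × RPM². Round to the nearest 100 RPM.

r = 15.1 / 2 = 7.55 cm
Current RCF = 1.118 × 10⁻⁵ × 7.55 × (4374)² = 1.118 × 10⁻⁵ × 7.55 × 19,131,876 ≈ 1,614.9 × g
Target RCF = 1,614.9 + 570 = 2,184.9 × g
N² = 2,184.9 / (8.4409 × 10⁻⁵) = 25,884,681
N ≈ √25,884,681 ≈ 5,087.7

5100 RPM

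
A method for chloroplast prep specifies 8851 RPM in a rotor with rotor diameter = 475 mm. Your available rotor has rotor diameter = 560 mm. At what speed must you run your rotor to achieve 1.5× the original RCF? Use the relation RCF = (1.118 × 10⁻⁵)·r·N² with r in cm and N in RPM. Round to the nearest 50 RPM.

Original rotor: r = 475 mm / 2 = 237.5 mm = 23.75 cm
RCF = 1.118 × 10⁻⁵ × r × N²
RCF_original = 1.118 × 10⁻⁵ × 23.75 × (8851)² = 1.118 × 10⁻⁵ × 23.75 × 78,340,201 ≈ 20,801.3 × g
Target RCF = 1.5 × 20,801.3 ≈ 31,201.9 × g
Your rotor: r = 560 mm / 2 = 280 mm = 28 cm
31,201.9 = 1.118 × 10⁻⁵ × 28 × N²
N² = 31,201.9 / (31.304 × 10⁻⁵) = 99,673,844
N ≈ √99,673,844 ≈ 9,983.7

≈ 10000 RPM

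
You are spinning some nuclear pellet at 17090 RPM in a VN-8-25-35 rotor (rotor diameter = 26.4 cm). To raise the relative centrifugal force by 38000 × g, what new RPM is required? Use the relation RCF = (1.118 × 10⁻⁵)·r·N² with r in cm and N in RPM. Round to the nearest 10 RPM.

N₂ ≈ 23440 RPM

r = 26.4 / 2 = 13.2 cm
Current RCF = 1.118 × 10⁻⁵ × 13.2 × (17090)² = 1.118 × 10⁻⁵ × 13.2 × 292,068,100 ≈ 43,102.2 × g
Target RCF = 43,102.2 + 38,000 = 81,102.2 × g
N² = 81,102.2 / (14.7576 × 10⁻⁵) = 549,562,259
N ≈ √549,562,259 ≈ 23,442.7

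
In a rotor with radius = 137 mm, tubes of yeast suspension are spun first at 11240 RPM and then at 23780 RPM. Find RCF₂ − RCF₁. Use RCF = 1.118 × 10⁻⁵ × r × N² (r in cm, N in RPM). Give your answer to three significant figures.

67300 × g

r = 137 mm = 13.7 cm
RCF₁ = 1.118 × 10⁻⁵ × 13.7 × (11240)² = 1.118 × 10⁻⁵ × 13.7 × 126,337,600 ≈ 19,350.6 × g
RCF₂ = 1.118 × 10⁻⁵ × 13.7 × (23780)² = 1.118 × 10⁻⁵ × 13.7 × 565,488,400 ≈ 86,613.6 × g
Increase = 86,613.6 − 19,350.6 = 67,263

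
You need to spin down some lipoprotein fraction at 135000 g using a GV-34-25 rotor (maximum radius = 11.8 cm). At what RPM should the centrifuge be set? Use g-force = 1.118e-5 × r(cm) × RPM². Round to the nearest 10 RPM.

31990 RPM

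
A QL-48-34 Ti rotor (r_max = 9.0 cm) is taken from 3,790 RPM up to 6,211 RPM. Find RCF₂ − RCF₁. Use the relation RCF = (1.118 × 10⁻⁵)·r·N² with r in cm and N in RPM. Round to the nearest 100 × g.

RCF₁ = 1.118 × 10⁻⁵ × 9 × (3790)² = 1.118 × 10⁻⁵ × 9 × 14,364,100 ≈ 1,445.3 × g
RCF₂ = 1.118 × 10⁻⁵ × 9 × (6211)² = 1.118 × 10⁻⁵ × 9 × 38,576,521 ≈ 3,881.6 × g
Increase = 3,881.6 − 1,445.3 = 2,436.3

2400 x g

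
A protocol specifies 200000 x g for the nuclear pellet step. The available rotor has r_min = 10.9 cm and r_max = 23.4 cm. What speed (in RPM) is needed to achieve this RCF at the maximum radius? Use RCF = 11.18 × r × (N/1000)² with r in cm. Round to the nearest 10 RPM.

Use r_max = 23.4 cm.
200,000 = 11.18 × 23.4 × (N/1000)²
(N/1000)² = 200,000 / 261.612 = 764.4909
N = 1000 × √764.4909 ≈ 27,649.4

≈ 27650 RPM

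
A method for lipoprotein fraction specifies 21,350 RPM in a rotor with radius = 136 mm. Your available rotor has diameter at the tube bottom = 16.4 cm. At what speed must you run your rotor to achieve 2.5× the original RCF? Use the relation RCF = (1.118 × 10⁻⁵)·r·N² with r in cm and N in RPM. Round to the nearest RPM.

Original rotor: r = 136 mm = 13.6 cm
RCF_original = 1.118 × 10⁻⁵ × 13.6 × (21350)² = 1.118 × 10⁻⁵ × 13.6 × 455,822,500 ≈ 69,306.9 × g
Target RCF = 2.5 × 69,306.9 ≈ 173,267.2 × g
Your rotor: r = 16.4 / 2 = 8.2 cm
173,267.2 = 1.118 × 10⁻⁵ × 8.2 × N²
N² = 173,267.2 / (9.1676 × 10⁻⁵) = 1,889,995,200
N ≈ √1,889,995,200 ≈ 43,474.1

43474 RPM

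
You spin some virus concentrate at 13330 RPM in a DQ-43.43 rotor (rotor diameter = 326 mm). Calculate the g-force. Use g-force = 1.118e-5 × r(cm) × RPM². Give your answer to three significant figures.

RCF ≈ 32400 g

r = 326 mm / 2 = 163 mm = 16.3 cm
RCF = 1.118 × 10⁻⁵ × 16.3 × (13330)² = 1.118 × 10⁻⁵ × 16.3 × 177,688,900 ≈ 32,381 × g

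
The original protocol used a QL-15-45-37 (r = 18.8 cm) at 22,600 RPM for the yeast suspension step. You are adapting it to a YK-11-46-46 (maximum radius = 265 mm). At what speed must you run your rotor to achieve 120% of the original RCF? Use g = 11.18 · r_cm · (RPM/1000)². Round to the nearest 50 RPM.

RCF_original = 11.18 × 18.8 × (22.6)² = 11.18 × 18.8 × 510.76 ≈ 107,353.6 × g
Target RCF = 1.2 × 107,353.6 ≈ 128,824.3 × g
Your rotor: r = 265 mm = 26.5 cm
128,824.3 = 11.18 × 26.5 × (N/1000)²
(N/1000)² = 128,824.3 / 296.27 = 434.8206
N = 1000 × √434.8206 ≈ 20,852.4

20850 RPM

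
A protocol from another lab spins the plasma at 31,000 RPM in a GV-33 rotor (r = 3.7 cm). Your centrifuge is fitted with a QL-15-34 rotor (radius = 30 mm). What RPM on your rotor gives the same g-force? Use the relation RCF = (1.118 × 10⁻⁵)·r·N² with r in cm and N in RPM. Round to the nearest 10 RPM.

≈ 34430 RPM

RCF_original = 1.118 × 10⁻⁵ × 3.7 × (31000)² = 1.118 × 10⁻⁵ × 3.7 × 961,000,000 ≈ 39,752.7 × g
Your rotor: r = 30 mm = 3.0 cm
39,752.7 = 1.118 × 10⁻⁵ × 3 × N²
N² = 39,752.7 / (3.354 × 10⁻⁵) = 1,185,232,558
N ≈ √1,185,232,558 ≈ 34,427.2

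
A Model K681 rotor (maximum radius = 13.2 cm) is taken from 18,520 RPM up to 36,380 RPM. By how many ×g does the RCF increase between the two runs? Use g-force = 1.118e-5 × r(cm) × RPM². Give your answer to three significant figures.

RCF₁ = 1.118 × 10⁻⁵ × 13.2 × (18520)² = 1.118 × 10⁻⁵ × 13.2 × 342,990,400 ≈ 50,617.2 × g
RCF₂ = 1.118 × 10⁻⁵ × 13.2 × (36380)² = 1.118 × 10⁻⁵ × 13.2 × 1,323,504,400 ≈ 195,317.5 × g
Increase = 195,317.5 − 50,617.2 = 144,700.3

145000 ×g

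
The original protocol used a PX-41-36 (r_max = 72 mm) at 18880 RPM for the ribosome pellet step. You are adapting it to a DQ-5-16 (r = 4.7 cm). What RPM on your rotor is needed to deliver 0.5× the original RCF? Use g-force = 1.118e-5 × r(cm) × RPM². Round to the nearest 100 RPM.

≈ 16500 RPM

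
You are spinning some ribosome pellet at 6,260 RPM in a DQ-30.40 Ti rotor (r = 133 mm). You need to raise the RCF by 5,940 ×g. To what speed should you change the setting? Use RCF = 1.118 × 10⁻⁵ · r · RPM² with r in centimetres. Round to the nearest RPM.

8896 RPM

r = 133 mm = 13.3 cm
Current RCF = 1.118 × 10⁻⁵ × 13.3 × (6260)² = 1.118 × 10⁻⁵ × 13.3 × 39,187,600 ≈ 5,827 × g
Target RCF = 5,827 + 5,940 = 11,767 × g
N² = 11,767 / (14.8694 × 10⁻⁵) = 79,135,675
N ≈ √79,135,675 ≈ 8,895.8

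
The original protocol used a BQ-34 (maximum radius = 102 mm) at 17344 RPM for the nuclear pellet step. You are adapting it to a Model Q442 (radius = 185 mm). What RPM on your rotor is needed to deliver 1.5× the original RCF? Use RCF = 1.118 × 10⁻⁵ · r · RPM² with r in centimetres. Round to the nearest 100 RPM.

Original rotor: r = 102 mm = 10.2 cm
RCF = 1.118 × 10⁻⁵ × r × N²
RCF_original = 1.118 × 10⁻⁵ × 10.2 × (17344)² = 1.118 × 10⁻⁵ × 10.2 × 300,814,336 ≈ 34,303.7 × g
Target RCF = 1.5 × 34,303.7 ≈ 51,455.5 × g
Your rotor: r = 185 mm = 18.5 cm
51,455.5 = 1.118 × 10⁻⁵ × 18.5 × N²
N² = 51,455.5 / (20.683 × 10⁻⁵) = 248,781,608
N ≈ √248,781,608 ≈ 15,772.8

≈ 15800 RPM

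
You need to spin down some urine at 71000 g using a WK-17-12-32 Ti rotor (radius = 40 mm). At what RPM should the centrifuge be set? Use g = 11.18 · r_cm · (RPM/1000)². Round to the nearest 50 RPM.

r = 40 mm = 4.0 cm
RCF = 11.18 × r × (N/1000)²
71,000 = 11.18 × 4 × (N/1000)²
(N/1000)² = 71,000 / 44.72 = 1587.657
N = 1000 × √1587.657 ≈ 39,845.4

N ≈ 39850 RPM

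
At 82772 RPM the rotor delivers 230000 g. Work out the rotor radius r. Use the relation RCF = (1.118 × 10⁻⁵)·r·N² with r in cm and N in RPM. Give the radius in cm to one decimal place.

3.0 cm

230000 = 1.118 × 10⁻⁵ × r × (82772)²
r = 230000 / (1.118 × 10⁻⁵ × 6,851,203,984) = 230000 / 76596.46 ≈ 3.003 cm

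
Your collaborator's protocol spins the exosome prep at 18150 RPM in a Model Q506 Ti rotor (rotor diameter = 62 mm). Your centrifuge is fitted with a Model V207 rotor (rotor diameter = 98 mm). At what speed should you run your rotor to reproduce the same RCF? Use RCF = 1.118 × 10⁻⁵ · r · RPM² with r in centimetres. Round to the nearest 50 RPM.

≈ 14450 RPM

Original rotor: r = 62 mm / 2 = 31 mm = 3.1 cm
RCF = 1.118 × 10⁻⁵ × r × N²
RCF_original = 1.118 × 10⁻⁵ × 3.1 × (18150)² = 1.118 × 10⁻⁵ × 3.1 × 329,422,500 ≈ 11,417.1 × g
Your rotor: r = 98 mm / 2 = 49 mm = 4.9 cm
11,417.1 = 1.118 × 10⁻⁵ × 4.9 × N²
N² = 11,417.1 / (5.4782 × 10⁻⁵) = 208,409,697
N ≈ √208,409,697 ≈ 14,436.4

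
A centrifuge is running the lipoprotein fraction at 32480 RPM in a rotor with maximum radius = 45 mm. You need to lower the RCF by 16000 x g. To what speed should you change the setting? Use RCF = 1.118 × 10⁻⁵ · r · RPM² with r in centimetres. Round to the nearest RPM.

N₂ ≈ 27146 RPM

r = 45 mm = 4.5 cm
Current RCF = 1.118 × 10⁻⁵ × 4.5 × (32480)² = 1.118 × 10⁻⁵ × 4.5 × 1,054,950,400 ≈ 53,074.6 × g
Target RCF = 53,074.6 − 16,000 = 37,074.6 × g
N² = 37,074.6 / (5.031 × 10⁻⁵) = 736,923,077
N ≈ √736,923,077 ≈ 27,146.3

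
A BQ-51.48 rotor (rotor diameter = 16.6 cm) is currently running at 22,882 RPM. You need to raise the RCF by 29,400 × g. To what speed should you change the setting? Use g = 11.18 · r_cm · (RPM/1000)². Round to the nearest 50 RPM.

r = 16.6 / 2 = 8.3 cm
Current RCF = 11.18 × 8.3 × (22.882)² = 11.18 × 8.3 × 523.585924 ≈ 48,585.6 × g
Target RCF = 48,585.6 + 29,400 = 77,985.6 × g
(N/1000)² = 77,985.6 / 92.794 = 840.4164
N = 1000 × √840.4164 ≈ 28,989.9

N₂ ≈ 29000 RPM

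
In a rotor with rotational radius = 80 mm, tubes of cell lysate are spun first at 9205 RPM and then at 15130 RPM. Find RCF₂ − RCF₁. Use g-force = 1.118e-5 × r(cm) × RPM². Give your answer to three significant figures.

r = 80 mm = 8.0 cm
RCF₁ = 1.118 × 10⁻⁵ × 8 × (9205)² = 1.118 × 10⁻⁵ × 8 × 84,732,025 ≈ 7,578.4 × g
RCF₂ = 1.118 × 10⁻⁵ × 8 × (15130)² = 1.118 × 10⁻⁵ × 8 × 228,916,900 ≈ 20,474.3 × g
Increase = 20,474.3 − 7,578.4 = 12,895.9

≈ 12900 x g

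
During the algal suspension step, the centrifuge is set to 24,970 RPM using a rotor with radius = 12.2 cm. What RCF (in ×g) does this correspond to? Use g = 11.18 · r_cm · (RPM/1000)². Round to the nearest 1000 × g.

85000 ×g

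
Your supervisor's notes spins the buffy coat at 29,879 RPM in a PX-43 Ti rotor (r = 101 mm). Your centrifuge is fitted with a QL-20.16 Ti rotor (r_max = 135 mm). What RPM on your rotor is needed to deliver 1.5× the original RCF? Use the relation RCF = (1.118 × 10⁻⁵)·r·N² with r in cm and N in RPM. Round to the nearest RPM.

≈ 31652 RPM

Original rotor: r = 101 mm = 10.1 cm
RCF = 1.118 × 10⁻⁵ × r × N²
RCF_original = 1.118 × 10⁻⁵ × 10.1 × (29879)² = 1.118 × 10⁻⁵ × 10.1 × 892,754,641 ≈ 100,808.1 × g
Target RCF = 1.5 × 100,808.1 ≈ 151,212.2 × g
Your rotor: r = 135 mm = 13.5 cm
151,212.2 = 1.118 × 10⁻⁵ × 13.5 × N²
N² = 151,212.2 / (15.093 × 10⁻⁵) = 1,001,869,741
N ≈ √1,001,869,741 ≈ 31,652.3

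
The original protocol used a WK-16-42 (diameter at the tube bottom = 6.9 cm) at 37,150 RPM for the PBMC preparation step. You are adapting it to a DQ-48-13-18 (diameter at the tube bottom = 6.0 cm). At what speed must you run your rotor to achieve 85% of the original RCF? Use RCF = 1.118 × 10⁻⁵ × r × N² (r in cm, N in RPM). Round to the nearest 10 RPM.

Original rotor: r = 6.9 / 2 = 3.45 cm
RCF = 1.118 × 10⁻⁵ × r × N²
RCF_original = 1.118 × 10⁻⁵ × 3.45 × (37150)² = 1.118 × 10⁻⁵ × 3.45 × 1,380,122,500 ≈ 53,232.7 × g
Target RCF = 0.85 × 53,232.7 ≈ 45,247.8 × g
Your rotor: r = 6.0 / 2 = 3 cm
45,247.8 = 1.118 × 10⁻⁵ × 3 × N²
N² = 45,247.8 / (3.354 × 10⁻⁵) = 1,349,069,767
N ≈ √1,349,069,767 ≈ 36,729.7

36730 RPM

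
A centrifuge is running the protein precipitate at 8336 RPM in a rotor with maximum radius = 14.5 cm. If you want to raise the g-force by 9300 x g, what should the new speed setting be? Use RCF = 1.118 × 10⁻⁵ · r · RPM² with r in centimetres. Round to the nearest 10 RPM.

Current RCF = 1.118 × 10⁻⁵ × 14.5 × (8336)² = 1.118 × 10⁻⁵ × 14.5 × 69,488,896 ≈ 11,264.8 × g
Target RCF = 11,264.8 + 9,300 = 20,564.8 × g
N² = 20,564.8 / (16.211 × 10⁻⁵) = 126,857,072
N ≈ √126,857,072 ≈ 11,263.1

11260 RPM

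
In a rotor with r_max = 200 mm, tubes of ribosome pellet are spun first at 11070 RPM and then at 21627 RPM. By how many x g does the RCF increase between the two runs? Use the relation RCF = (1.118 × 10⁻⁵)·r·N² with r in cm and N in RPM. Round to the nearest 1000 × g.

77000 x g

r = 200 mm = 20.0 cm
RCF₁ = 1.118 × 10⁻⁵ × 20 × (11070)² = 1.118 × 10⁻⁵ × 20 × 122,544,900 ≈ 27,401 × g
RCF₂ = 1.118 × 10⁻⁵ × 20 × (21627)² = 1.118 × 10⁻⁵ × 20 × 467,727,129 ≈ 104,583.8 × g
Increase = 104,583.8 − 27,401 = 77,182.8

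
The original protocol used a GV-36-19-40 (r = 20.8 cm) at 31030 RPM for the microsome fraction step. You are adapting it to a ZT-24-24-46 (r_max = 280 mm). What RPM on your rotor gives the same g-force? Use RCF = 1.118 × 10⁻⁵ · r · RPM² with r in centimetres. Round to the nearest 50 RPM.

RCF_original = 1.118 × 10⁻⁵ × 20.8 × (31030)² = 1.118 × 10⁻⁵ × 20.8 × 962,860,900 ≈ 223,907.5 × g
Your rotor: r = 280 mm = 28.0 cm
223,907.5 = 1.118 × 10⁻⁵ × 28 × N²
N² = 223,907.5 / (31.304 × 10⁻⁵) = 715,268,017
N ≈ √715,268,017 ≈ 26,744.5

≈ 26750 RPM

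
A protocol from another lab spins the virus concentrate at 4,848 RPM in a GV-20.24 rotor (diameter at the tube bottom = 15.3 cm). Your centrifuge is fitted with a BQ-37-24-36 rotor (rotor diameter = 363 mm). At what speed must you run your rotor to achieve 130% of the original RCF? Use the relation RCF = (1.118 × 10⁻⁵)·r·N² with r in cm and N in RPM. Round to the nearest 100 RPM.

Original rotor: r = 15.3 / 2 = 7.65 cm
RCF_original = 1.118 × 10⁻⁵ × 7.65 × (4848)² = 1.118 × 10⁻⁵ × 7.65 × 23,503,104 ≈ 2,010.1 × g
Target RCF = 1.3 × 2,010.1 ≈ 2,613.1 × g
Your rotor: r = 363 mm / 2 = 181.5 mm = 18.15 cm
2,613.1 = 1.118 × 10⁻⁵ × 18.15 × N²
N² = 2,613.1 / (20.2917 × 10⁻⁵) = 12,877,679
N ≈ √12,877,679 ≈ 3,588.5

≈ 3600 RPM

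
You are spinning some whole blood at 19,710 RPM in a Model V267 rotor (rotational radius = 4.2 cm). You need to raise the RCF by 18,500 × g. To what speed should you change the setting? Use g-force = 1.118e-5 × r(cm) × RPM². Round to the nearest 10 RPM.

Current RCF = 1.118 × 10⁻⁵ × 4.2 × (19710)² = 1.118 × 10⁻⁵ × 4.2 × 388,484,100 ≈ 18,241.7 × g
Target RCF = 18,241.7 + 18,500 = 36,741.7 × g
N² = 36,741.7 / (4.6956 × 10⁻⁵) = 782,470,824
N ≈ √782,470,824 ≈ 27,972.7

N₂ ≈ 27970 RPM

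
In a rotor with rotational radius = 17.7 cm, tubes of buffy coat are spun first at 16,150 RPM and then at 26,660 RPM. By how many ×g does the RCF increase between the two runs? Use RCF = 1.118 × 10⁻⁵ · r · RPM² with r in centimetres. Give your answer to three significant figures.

RCF₁ = 1.118 × 10⁻⁵ × 17.7 × (16150)² = 1.118 × 10⁻⁵ × 17.7 × 260,822,500 ≈ 51,613.1 × g
RCF₂ = 1.118 × 10⁻⁵ × 17.7 × (26660)² = 1.118 × 10⁻⁵ × 17.7 × 710,755,600 ≈ 140,648.6 × g
Increase = 140,648.6 − 51,613.1 = 89,035.5

89000 ×g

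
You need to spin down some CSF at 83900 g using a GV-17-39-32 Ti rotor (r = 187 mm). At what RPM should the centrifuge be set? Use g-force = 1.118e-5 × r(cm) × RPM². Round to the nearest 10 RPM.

≈ 20030 RPM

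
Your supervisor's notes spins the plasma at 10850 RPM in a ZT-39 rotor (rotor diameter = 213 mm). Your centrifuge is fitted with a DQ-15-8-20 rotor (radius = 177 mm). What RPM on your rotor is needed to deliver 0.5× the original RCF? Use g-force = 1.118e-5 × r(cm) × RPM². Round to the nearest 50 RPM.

Original rotor: r = 213 mm / 2 = 106.5 mm = 10.65 cm
RCF = 1.118 × 10⁻⁵ × r × N²
RCF_original = 1.118 × 10⁻⁵ × 10.65 × (10850)² = 1.118 × 10⁻⁵ × 10.65 × 117,722,500 ≈ 14,016.9 × g
Target RCF = 0.5 × 14,016.9 ≈ 7,008.4 × g
Your rotor: r = 177 mm = 17.7 cm
7,008.4 = 1.118 × 10⁻⁵ × 17.7 × N²
N² = 7,008.4 / (19.7886 × 10⁻⁵) = 35,416,351
N ≈ √35,416,351 ≈ 5,951.2

5950 RPM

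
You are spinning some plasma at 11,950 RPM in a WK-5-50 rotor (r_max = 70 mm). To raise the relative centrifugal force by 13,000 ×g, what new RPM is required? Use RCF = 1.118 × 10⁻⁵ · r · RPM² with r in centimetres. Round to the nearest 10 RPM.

r = 70 mm = 7.0 cm
Current RCF = 1.118 × 10⁻⁵ × 7 × (11950)² = 1.118 × 10⁻⁵ × 7 × 142,802,500 ≈ 11,175.7 × g
Target RCF = 11,175.7 + 13,000 = 24,175.7 × g
N² = 24,175.7 / (7.826 × 10⁻⁵) = 308,915,155
N ≈ √308,915,155 ≈ 17,576.0

N₂ ≈ 17580 RPM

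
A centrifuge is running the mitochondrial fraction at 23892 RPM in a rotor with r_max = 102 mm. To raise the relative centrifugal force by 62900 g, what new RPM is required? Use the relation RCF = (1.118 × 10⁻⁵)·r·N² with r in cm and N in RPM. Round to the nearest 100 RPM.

r = 102 mm = 10.2 cm
Current RCF = 1.118 × 10⁻⁵ × 10.2 × (23892)² = 1.118 × 10⁻⁵ × 10.2 × 570,827,664 ≈ 65,094.9 × g
Target RCF = 65,094.9 + 62,900 = 127,994.9 × g
N² = 127,994.9 / (11.4036 × 10⁻⁵) = 1,122,407,836
N ≈ √1,122,407,836 ≈ 33,502.4

≈ 33500 RPM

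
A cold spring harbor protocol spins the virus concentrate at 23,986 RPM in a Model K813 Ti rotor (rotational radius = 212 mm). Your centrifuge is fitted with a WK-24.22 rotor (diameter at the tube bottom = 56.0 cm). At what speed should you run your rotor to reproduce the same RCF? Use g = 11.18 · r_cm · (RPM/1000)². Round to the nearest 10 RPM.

≈ 20870 RPM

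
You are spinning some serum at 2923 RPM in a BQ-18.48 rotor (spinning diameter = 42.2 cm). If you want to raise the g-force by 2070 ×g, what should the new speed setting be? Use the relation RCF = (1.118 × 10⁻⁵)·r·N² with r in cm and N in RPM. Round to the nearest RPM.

≈ 4162 RPM

r = 42.2 / 2 = 21.1 cm
Current RCF = 1.118 × 10⁻⁵ × 21.1 × (2923)² = 1.118 × 10⁻⁵ × 21.1 × 8,543,929 ≈ 2,015.5 × g
Target RCF = 2,015.5 + 2,070 = 4,085.5 × g
N² = 4,085.5 / (23.5898 × 10⁻⁵) = 17,318,926
N ≈ √17,318,926 ≈ 4,161.6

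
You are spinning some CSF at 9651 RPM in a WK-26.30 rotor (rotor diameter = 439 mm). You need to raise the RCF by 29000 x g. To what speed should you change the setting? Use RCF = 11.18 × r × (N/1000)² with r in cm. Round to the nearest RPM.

r = 439 mm / 2 = 219.5 mm = 21.95 cm
Current RCF = 11.18 × 21.95 × (9.651)² = 11.18 × 21.95 × 93.141801 ≈ 22,857.1 × g
Target RCF = 22,857.1 + 29,000 = 51,857.1 × g
(N/1000)² = 51,857.1 / 245.401 = 211.3158
N = 1000 × √211.3158 ≈ 14,536.7

14537 RPM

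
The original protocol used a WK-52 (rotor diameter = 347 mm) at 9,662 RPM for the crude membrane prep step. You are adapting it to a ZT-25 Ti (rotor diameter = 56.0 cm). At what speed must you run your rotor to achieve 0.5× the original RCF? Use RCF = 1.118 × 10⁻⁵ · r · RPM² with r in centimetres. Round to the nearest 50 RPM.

5400 RPM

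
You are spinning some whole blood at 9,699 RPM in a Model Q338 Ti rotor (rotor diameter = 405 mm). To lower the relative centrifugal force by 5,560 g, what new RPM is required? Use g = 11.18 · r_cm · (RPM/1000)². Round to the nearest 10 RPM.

r = 405 mm / 2 = 202.5 mm = 20.25 cm
Current RCF = 11.18 × 20.25 × (9.699)² = 11.18 × 20.25 × 94.070601 ≈ 21,297.1 × g
Target RCF = 21,297.1 − 5,560 = 15,737.1 × g
(N/1000)² = 15,737.1 / 226.395 = 69.51169
N = 1000 × √69.51169 ≈ 8,337.4

N₂ ≈ 8340 RPM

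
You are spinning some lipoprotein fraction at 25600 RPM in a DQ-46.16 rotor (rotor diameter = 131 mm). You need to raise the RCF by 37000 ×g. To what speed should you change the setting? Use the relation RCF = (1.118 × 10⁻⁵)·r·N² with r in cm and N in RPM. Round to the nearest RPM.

r = 131 mm / 2 = 65.5 mm = 6.55 cm
Current RCF = 1.118 × 10⁻⁵ × 6.55 × (25600)² = 1.118 × 10⁻⁵ × 6.55 × 655,360,000 ≈ 47,991.4 × g
Target RCF = 47,991.4 + 37,000 = 84,991.4 × g
N² = 84,991.4 / (7.3229 × 10⁻⁵) = 1,160,624,889
N ≈ √1,160,624,889 ≈ 34,067.9

N₂ ≈ 34068 RPM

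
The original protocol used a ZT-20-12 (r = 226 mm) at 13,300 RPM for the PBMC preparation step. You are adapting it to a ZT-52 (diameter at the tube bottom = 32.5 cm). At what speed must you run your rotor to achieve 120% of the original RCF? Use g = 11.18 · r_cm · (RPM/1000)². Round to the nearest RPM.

≈ 17182 RPM

Original rotor: r = 226 mm = 22.6 cm
RCF = 11.18 × r × (N/1000)²
RCF_original = 11.18 × 22.6 × (13.3)² = 11.18 × 22.6 × 176.89 ≈ 44,694.4 × g
Target RCF = 1.2 × 44,694.4 ≈ 53,633.3 × g
Your rotor: r = 32.5 / 2 = 16.25 cm
53,633.3 = 11.18 × 16.25 × (N/1000)²
(N/1000)² = 53,633.3 / 181.675 = 295.2156
N = 1000 × √295.2156 ≈ 17,181.8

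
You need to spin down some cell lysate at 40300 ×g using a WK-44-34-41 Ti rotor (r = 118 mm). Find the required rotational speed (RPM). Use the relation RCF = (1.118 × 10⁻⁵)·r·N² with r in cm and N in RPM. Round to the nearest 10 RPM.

r = 118 mm = 11.8 cm
40,300 = 1.118 × 10⁻⁵ × 11.8 × N²
N² = 40,300 / (13.1924 × 10⁻⁵) = 305,478,912
N ≈ √305,478,912 ≈ 17,478.0

N ≈ 17480 RPM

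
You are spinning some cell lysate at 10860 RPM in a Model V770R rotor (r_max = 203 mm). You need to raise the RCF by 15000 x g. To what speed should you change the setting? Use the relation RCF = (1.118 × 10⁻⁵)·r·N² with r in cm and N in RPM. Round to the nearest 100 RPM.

≈ 13600 RPM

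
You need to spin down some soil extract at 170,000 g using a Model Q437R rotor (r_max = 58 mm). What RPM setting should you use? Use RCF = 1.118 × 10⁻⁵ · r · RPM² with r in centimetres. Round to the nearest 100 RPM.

r = 58 mm = 5.8 cm
170,000 = 1.118 × 10⁻⁵ × 5.8 × N²
N² = 170,000 / (6.4844 × 10⁻⁵) = 2,621,676,639
N ≈ √2,621,676,639 ≈ 51,202.3

N ≈ 51200 RPM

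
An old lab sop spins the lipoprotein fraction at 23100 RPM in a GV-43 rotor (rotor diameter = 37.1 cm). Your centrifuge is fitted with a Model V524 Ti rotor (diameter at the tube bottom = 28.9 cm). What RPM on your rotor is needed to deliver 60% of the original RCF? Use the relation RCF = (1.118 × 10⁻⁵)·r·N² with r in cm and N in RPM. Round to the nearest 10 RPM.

≈ 20270 RPM

Original rotor: r = 37.1 / 2 = 18.55 cm
RCF = 1.118 × 10⁻⁵ × r × N²
RCF_original = 1.118 × 10⁻⁵ × 18.55 × (23100)² = 1.118 × 10⁻⁵ × 18.55 × 533,610,000 ≈ 110,664.8 × g
Target RCF = 0.6 × 110,664.8 ≈ 66,398.9 × g
Your rotor: r = 28.9 / 2 = 14.45 cm
66,398.9 = 1.118 × 10⁻⁵ × 14.45 × N²
N² = 66,398.9 / (16.1551 × 10⁻⁵) = 411,008,907
N ≈ √411,008,907 ≈ 20,273.4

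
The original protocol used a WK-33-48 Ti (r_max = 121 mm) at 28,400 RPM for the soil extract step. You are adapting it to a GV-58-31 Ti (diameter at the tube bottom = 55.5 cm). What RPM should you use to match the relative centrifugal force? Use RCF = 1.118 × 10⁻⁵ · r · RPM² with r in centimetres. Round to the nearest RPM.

≈ 18753 RPM

Original rotor: r = 121 mm = 12.1 cm
RCF_original = 1.118 × 10⁻⁵ × 12.1 × (28400)² = 1.118 × 10⁻⁵ × 12.1 × 806,560,000 ≈ 109,109.8 × g
Your rotor: r = 55.5 / 2 = 27.75 cm
109,109.8 = 1.118 × 10⁻⁵ × 27.75 × N²
N² = 109,109.8 / (31.0245 × 10⁻⁵) = 351,689,149
N ≈ √351,689,149 ≈ 18,753.4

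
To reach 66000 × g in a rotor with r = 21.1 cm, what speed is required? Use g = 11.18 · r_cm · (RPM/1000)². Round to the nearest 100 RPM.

N ≈ 16700 RPM

66,000 = 11.18 × 21.1 × (N/1000)²
(N/1000)² = 66,000 / 235.898 = 279.7819
N = 1000 × √279.7819 ≈ 16,726.7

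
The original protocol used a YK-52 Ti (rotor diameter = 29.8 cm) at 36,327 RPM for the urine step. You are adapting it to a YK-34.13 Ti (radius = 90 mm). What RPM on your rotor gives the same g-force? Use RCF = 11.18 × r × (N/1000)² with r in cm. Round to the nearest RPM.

46741 RPM

Original rotor: r = 29.8 / 2 = 14.9 cm
RCF_original = 11.18 × 14.9 × (36.327)² = 11.18 × 14.9 × 1,319.650929 ≈ 219,830.1 × g
Your rotor: r = 90 mm = 9.0 cm
219,830.1 = 11.18 × 9 × (N/1000)²
(N/1000)² = 219,830.1 / 100.62 = 2184.756
N = 1000 × √2184.756 ≈ 46,741.4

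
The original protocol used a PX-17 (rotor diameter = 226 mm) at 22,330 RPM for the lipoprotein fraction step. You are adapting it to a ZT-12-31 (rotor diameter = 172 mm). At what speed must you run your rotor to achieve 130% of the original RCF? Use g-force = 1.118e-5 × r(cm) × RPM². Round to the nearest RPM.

Original rotor: r = 226 mm / 2 = 113 mm = 11.3 cm
RCF_original = 1.118 × 10⁻⁵ × 11.3 × (22330)² = 1.118 × 10⁻⁵ × 11.3 × 498,628,900 ≈ 62,993.8 × g
Target RCF = 1.3 × 62,993.8 ≈ 81,891.9 × g
Your rotor: r = 172 mm / 2 = 86 mm = 8.6 cm
81,891.9 = 1.118 × 10⁻⁵ × 8.6 × N²
N² = 81,891.9 / (9.6148 × 10⁻⁵) = 851,727,545
N ≈ √851,727,545 ≈ 29,184.4

29184 RPM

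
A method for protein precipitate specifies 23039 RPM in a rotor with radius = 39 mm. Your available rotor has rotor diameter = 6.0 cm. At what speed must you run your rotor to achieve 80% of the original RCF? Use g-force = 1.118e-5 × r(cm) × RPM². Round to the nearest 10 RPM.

23500 RPM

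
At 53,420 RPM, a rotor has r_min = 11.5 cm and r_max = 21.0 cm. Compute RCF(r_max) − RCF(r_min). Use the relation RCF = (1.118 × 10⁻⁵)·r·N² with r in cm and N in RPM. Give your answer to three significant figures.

≈ 303000 x g

RCF_max = 1.118 × 10⁻⁵ × 21 × (53420)² = 1.118 × 10⁻⁵ × 21 × 2,853,696,400 ≈ 669,990.8 × g
RCF_min = 1.118 × 10⁻⁵ × 11.5 × (53420)² = 1.118 × 10⁻⁵ × 11.5 × 2,853,696,400 ≈ 366,899.7 × g
ΔRCF = 669,990.8 − 366,899.7 = 303,091.1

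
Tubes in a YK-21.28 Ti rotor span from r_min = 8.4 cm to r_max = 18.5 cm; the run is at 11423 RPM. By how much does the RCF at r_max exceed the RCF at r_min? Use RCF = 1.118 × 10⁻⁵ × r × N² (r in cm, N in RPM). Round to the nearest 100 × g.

RCF_max = 1.118 × 10⁻⁵ × 18.5 × (11423)² = 1.118 × 10⁻⁵ × 18.5 × 130,484,929 ≈ 26,988.2 × g
RCF_min = 1.118 × 10⁻⁵ × 8.4 × (11423)² = 1.118 × 10⁻⁵ × 8.4 × 130,484,929 ≈ 12,254.1 × g
ΔRCF = 26,988.2 − 12,254.1 = 14,734.1

ΔRCF ≈ 14700 ×g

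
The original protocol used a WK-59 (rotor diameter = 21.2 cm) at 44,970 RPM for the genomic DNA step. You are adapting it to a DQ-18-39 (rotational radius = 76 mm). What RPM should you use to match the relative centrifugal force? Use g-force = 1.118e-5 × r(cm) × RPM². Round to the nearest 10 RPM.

≈ 53110 RPM

Original rotor: r = 21.2 / 2 = 10.6 cm
RCF = 1.118 × 10⁻⁵ × r × N²
RCF_original = 1.118 × 10⁻⁵ × 10.6 × (44970)² = 1.118 × 10⁻⁵ × 10.6 × 2,022,300,900 ≈ 239,658.8 × g
Your rotor: r = 76 mm = 7.6 cm
239,658.8 = 1.118 × 10⁻⁵ × 7.6 × N²
N² = 239,658.8 / (8.4968 × 10⁻⁵) = 2,820,577,158
N ≈ √2,820,577,158 ≈ 53,109.1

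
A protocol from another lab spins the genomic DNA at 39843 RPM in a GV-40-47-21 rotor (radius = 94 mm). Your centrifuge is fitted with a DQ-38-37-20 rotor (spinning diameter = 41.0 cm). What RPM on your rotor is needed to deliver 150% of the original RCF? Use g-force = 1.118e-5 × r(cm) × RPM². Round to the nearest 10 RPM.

Original rotor: r = 94 mm = 9.4 cm
RCF_original = 1.118 × 10⁻⁵ × 9.4 × (39843)² = 1.118 × 10⁻⁵ × 9.4 × 1,587,464,649 ≈ 166,829.8 × g
Target RCF = 1.5 × 166,829.8 ≈ 250,244.7 × g
Your rotor: r = 41.0 / 2 = 20.5 cm
250,244.7 = 1.118 × 10⁻⁵ × 20.5 × N²
N² = 250,244.7 / (22.919 × 10⁻⁵) = 1,091,865,701
N ≈ √1,091,865,701 ≈ 33,043.4

33040 RPM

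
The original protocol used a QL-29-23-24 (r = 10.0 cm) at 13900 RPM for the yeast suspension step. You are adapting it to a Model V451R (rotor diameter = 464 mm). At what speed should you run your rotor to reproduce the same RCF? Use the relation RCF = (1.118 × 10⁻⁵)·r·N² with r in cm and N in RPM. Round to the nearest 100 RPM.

9100 RPM

RCF_original = 1.118 × 10⁻⁵ × 10 × (13900)² = 1.118 × 10⁻⁵ × 10 × 193,210,000 ≈ 21,600.9 × g
Your rotor: r = 464 mm / 2 = 232 mm = 23.2 cm
21,600.9 = 1.118 × 10⁻⁵ × 23.2 × N²
N² = 21,600.9 / (25.9376 × 10⁻⁵) = 83,280,257
N ≈ √83,280,257 ≈ 9,125.8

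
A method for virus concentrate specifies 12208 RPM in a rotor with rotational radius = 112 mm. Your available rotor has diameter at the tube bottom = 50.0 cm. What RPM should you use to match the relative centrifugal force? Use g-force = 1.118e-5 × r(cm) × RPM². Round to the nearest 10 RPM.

≈ 8170 RPM

Original rotor: r = 112 mm = 11.2 cm
RCF_original = 1.118 × 10⁻⁵ × 11.2 × (12208)² = 1.118 × 10⁻⁵ × 11.2 × 149,035,264 ≈ 18,661.6 × g
Your rotor: r = 50.0 / 2 = 25 cm
18,661.6 = 1.118 × 10⁻⁵ × 25 × N²
N² = 18,661.6 / (27.95 × 10⁻⁵) = 66,767,800
N ≈ √66,767,800 ≈ 8,171.2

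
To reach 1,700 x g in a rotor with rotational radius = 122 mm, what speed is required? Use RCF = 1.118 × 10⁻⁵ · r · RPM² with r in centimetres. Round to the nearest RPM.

r = 122 mm = 12.2 cm
1,700 = 1.118 × 10⁻⁵ × 12.2 × N²
N² = 1,700 / (13.6396 × 10⁻⁵) = 12,463,709
N ≈ √12,463,709 ≈ 3,530.4

N ≈ 3530 RPM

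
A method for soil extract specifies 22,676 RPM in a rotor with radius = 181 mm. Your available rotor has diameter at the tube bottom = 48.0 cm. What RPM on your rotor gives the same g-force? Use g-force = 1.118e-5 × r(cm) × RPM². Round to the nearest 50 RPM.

19700 RPM

Original rotor: r = 181 mm = 18.1 cm
RCF_original = 1.118 × 10⁻⁵ × 18.1 × (22676)² = 1.118 × 10⁻⁵ × 18.1 × 514,200,976 ≈ 104,052.7 × g
Your rotor: r = 48.0 / 2 = 24 cm
104,052.7 = 1.118 × 10⁻⁵ × 24 × N²
N² = 104,052.7 / (26.832 × 10⁻⁵) = 387,793,306
N ≈ √387,793,306 ≈ 19,692.5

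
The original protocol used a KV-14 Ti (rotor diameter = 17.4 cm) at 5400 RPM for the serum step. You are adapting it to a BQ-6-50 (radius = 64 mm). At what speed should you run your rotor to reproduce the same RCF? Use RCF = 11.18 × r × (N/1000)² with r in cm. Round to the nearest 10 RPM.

Original rotor: r = 17.4 / 2 = 8.7 cm
RCF_original = 11.18 × 8.7 × (5.4)² = 11.18 × 8.7 × 29.16 ≈ 2,836.3 × g
Your rotor: r = 64 mm = 6.4 cm
2,836.3 = 11.18 × 6.4 × (N/1000)²
(N/1000)² = 2,836.3 / 71.552 = 39.6397
N = 1000 × √39.6397 ≈ 6,296.0

≈ 6300 RPM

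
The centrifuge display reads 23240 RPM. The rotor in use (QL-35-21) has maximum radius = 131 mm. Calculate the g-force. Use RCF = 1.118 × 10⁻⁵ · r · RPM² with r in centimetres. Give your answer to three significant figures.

r = 131 mm = 13.1 cm
RCF = 1.118 × 10⁻⁵ × 13.1 × (23240)² = 1.118 × 10⁻⁵ × 13.1 × 540,097,600 ≈ 79,101.6 × g

≈ 79100 g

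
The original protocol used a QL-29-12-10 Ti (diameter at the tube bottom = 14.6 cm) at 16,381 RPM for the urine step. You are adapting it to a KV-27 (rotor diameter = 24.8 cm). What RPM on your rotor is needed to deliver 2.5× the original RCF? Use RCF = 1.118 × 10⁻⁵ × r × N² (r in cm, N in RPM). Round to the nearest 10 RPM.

≈ 19870 RPM

Original rotor: r = 14.6 / 2 = 7.3 cm
RCF = 1.118 × 10⁻⁵ × r × N²
RCF_original = 1.118 × 10⁻⁵ × 7.3 × (16381)² = 1.118 × 10⁻⁵ × 7.3 × 268,337,161 ≈ 21,900.1 × g
Target RCF = 2.5 × 21,900.1 ≈ 54,750.2 × g
Your rotor: r = 24.8 / 2 = 12.4 cm
54,750.2 = 1.118 × 10⁻⁵ × 12.4 × N²
N² = 54,750.2 / (13.8632 × 10⁻⁵) = 394,931,906
N ≈ √394,931,906 ≈ 19,872.9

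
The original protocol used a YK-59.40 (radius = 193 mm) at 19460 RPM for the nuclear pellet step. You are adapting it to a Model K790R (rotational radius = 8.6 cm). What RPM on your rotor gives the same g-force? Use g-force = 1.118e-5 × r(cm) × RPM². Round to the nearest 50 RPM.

≈ 29150 RPM

Original rotor: r = 193 mm = 19.3 cm
RCF_original = 1.118 × 10⁻⁵ × 19.3 × (19460)² = 1.118 × 10⁻⁵ × 19.3 × 378,691,600 ≈ 81,711.8 × g
81,711.8 = 1.118 × 10⁻⁵ × 8.6 × N²
N² = 81,711.8 / (9.6148 × 10⁻⁵) = 849,854,391
N ≈ √849,854,391 ≈ 29,152.3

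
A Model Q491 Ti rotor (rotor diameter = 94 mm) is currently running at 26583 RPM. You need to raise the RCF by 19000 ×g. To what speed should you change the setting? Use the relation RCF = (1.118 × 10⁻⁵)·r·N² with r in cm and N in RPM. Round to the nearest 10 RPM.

≈ 32680 RPM

r = 94 mm / 2 = 47 mm = 4.7 cm
Current RCF = 1.118 × 10⁻⁵ × 4.7 × (26583)² = 1.118 × 10⁻⁵ × 4.7 × 706,655,889 ≈ 37,131.9 × g
Target RCF = 37,131.9 + 19,000 = 56,131.9 × g
N² = 56,131.9 / (5.2546 × 10⁻⁵) = 1,068,243,063
N ≈ √1,068,243,063 ≈ 32,684.0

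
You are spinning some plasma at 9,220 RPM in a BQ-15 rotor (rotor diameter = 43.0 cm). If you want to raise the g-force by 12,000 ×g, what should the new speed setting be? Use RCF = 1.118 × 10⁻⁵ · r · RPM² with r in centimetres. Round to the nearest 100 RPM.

11600 RPM

r = 43.0 / 2 = 21.5 cm
Current RCF = 1.118 × 10⁻⁵ × 21.5 × (9220)² = 1.118 × 10⁻⁵ × 21.5 × 85,008,400 ≈ 20,433.5 × g
Target RCF = 20,433.5 + 12,000 = 32,433.5 × g
N² = 32,433.5 / (24.037 × 10⁻⁵) = 134,931,564
N ≈ √134,931,564 ≈ 11,616.0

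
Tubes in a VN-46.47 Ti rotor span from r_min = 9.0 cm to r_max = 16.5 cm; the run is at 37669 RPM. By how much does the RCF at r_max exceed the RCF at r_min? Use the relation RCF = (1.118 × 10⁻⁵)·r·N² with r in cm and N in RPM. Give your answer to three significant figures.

≈ 119000 x g

RCF_max = 1.118 × 10⁻⁵ × 16.5 × (37669)² = 1.118 × 10⁻⁵ × 16.5 × 1,418,953,561 ≈ 261,754.4 × g
RCF_min = 1.118 × 10⁻⁵ × 9 × (37669)² = 1.118 × 10⁻⁵ × 9 × 1,418,953,561 ≈ 142,775.1 × g
ΔRCF = 261,754.4 − 142,775.1 = 118,979.3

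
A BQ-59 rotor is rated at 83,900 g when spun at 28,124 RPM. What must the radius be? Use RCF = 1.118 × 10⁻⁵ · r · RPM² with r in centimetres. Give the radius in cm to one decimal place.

r ≈ 9.5 cm

RCF = 1.118 × 10⁻⁵ × r × N²
83900 = 1.118 × 10⁻⁵ × r × (28124)²
r = 83900 / (1.118 × 10⁻⁵ × 790,959,376) = 83900 / 8842.926 ≈ 9.488 cm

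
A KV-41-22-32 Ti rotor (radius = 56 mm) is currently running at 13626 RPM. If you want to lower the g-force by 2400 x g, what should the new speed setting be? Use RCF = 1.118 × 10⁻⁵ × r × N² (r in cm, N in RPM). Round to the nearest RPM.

r = 56 mm = 5.6 cm
Current RCF = 1.118 × 10⁻⁵ × 5.6 × (13626)² = 1.118 × 10⁻⁵ × 5.6 × 185,667,876 ≈ 11,624.3 × g
Target RCF = 11,624.3 − 2,400 = 9,224.3 × g
N² = 9,224.3 / (6.2608 × 10⁻⁵) = 147,334,206
N ≈ √147,334,206 ≈ 12,138.1

N₂ ≈ 12138 RPM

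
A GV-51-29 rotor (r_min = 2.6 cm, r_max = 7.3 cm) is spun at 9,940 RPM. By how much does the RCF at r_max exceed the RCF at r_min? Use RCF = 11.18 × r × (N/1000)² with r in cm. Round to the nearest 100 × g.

5200 ×g

RCF_max = 11.18 × 7.3 × (9.94)² = 11.18 × 7.3 × 98.8036 ≈ 8,063.8 × g
RCF_min = 11.18 × 2.6 × (9.94)² = 11.18 × 2.6 × 98.8036 ≈ 2,872 × g
ΔRCF = 8,063.8 − 2,872 = 5,191.8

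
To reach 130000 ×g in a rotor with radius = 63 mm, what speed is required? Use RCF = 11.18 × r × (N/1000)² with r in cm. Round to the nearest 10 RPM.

N ≈ 42960 RPM

r = 63 mm = 6.3 cm
RCF = 11.18 × r × (N/1000)²
130,000 = 11.18 × 6.3 × (N/1000)²
(N/1000)² = 130,000 / 70.434 = 1845.7
N = 1000 × √1845.7 ≈ 42,961.6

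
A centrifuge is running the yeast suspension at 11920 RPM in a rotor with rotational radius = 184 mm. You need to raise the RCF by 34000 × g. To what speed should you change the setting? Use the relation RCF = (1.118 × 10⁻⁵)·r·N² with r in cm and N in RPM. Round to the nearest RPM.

r = 184 mm = 18.4 cm
Current RCF = 1.118 × 10⁻⁵ × 18.4 × (11920)² = 1.118 × 10⁻⁵ × 18.4 × 142,086,400 ≈ 29,228.9 × g
Target RCF = 29,228.9 + 34,000 = 63,228.9 × g
N² = 63,228.9 / (20.5712 × 10⁻⁵) = 307,366,124
N ≈ √307,366,124 ≈ 17,531.9

≈ 17532 RPM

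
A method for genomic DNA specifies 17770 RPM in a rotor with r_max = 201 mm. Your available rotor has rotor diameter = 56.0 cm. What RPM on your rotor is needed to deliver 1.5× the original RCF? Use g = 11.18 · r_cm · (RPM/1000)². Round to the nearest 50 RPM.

≈ 18450 RPM

Original rotor: r = 201 mm = 20.1 cm
RCF = 11.18 × r × (N/1000)²
RCF_original = 11.18 × 20.1 × (17.77)² = 11.18 × 20.1 × 315.7729 ≈ 70,959.9 × g
Target RCF = 1.5 × 70,959.9 ≈ 106,439.8 × g
Your rotor: r = 56.0 / 2 = 28 cm
106,439.8 = 11.18 × 28 × (N/1000)²
(N/1000)² = 106,439.8 / 313.04 = 340.0198
N = 1000 × √340.0198 ≈ 18,439.6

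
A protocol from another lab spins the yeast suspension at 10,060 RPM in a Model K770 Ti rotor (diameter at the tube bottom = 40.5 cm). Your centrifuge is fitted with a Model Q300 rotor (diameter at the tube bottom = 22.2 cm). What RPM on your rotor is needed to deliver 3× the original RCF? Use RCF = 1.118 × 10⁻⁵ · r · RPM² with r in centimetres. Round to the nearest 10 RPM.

23530 RPM

Original rotor: r = 40.5 / 2 = 20.25 cm
RCF_original = 1.118 × 10⁻⁵ × 20.25 × (10060)² = 1.118 × 10⁻⁵ × 20.25 × 101,203,600 ≈ 22,912 × g
Target RCF = 3 × 22,912 ≈ 68,736 × g
Your rotor: r = 22.2 / 2 = 11.1 cm
68,736 = 1.118 × 10⁻⁵ × 11.1 × N²
N² = 68,736 / (12.4098 × 10⁻⁵) = 553,884,833
N ≈ √553,884,833 ≈ 23,534.8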